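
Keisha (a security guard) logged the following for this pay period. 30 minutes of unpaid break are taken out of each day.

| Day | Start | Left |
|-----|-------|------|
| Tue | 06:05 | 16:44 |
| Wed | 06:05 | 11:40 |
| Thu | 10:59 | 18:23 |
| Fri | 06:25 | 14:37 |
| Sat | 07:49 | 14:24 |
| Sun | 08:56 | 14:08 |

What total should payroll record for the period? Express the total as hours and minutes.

Tue: 06:05–16:44 = 10 h 39 min; less 30 min break → 10 h 9 min
Wed: 06:05–11:40 = 5 h 35 min; less 30 min break → 5 h 5 min
Thu: 10:59–18:23 = 7 h 24 min; less 30 min break → 6 h 54 min
Fri: 06:25–14:37 = 8 h 12 min; less 30 min break → 7 h 42 min
Sat: 07:49–14:24 = 6 h 35 min; less 30 min break → 6 h 5 min
Sun: 08:56–14:08 = 5 h 12 min; less 30 min break → 4 h 42 min
Total: 10 h 9 min + 5 h 5 min + 6 h 54 min + 7 h 42 min + 6 h 5 min + 4 h 42 min = 40 h 37 min.

40 h 37 min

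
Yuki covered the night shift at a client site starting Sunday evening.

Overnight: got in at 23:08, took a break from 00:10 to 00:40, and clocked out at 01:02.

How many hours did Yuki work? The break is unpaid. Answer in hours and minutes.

Overnight: 23:08 → midnight = 0 h 52 min; midnight → 01:02 = 1 h 2 min; span 1 h 54 min; less 30 min break → 1 h 24 min

1 h 24 min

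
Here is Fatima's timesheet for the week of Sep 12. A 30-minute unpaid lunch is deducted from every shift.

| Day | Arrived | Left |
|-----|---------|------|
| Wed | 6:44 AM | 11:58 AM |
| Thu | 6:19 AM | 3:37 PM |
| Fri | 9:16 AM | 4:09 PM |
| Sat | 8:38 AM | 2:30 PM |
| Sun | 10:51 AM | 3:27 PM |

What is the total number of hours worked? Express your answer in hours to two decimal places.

Wed: 6:44 AM–11:58 AM = 5 h 14 min; less 30 min break → 4 h 44 min
Thu: 6:19 AM–3:37 PM = 9 h 18 min; less 30 min break → 8 h 48 min
Fri: 9:16 AM–4:09 PM = 6 h 53 min; less 30 min break → 6 h 23 min
Sat: 8:38 AM–2:30 PM = 5 h 52 min; less 30 min break → 5 h 22 min
Sun: 10:51 AM–3:27 PM = 4 h 36 min; less 30 min break → 4 h 6 min
Total: 4 h 44 min + 8 h 48 min + 6 h 23 min + 5 h 22 min + 4 h 6 min = 29 h 23 min.

29.38 hours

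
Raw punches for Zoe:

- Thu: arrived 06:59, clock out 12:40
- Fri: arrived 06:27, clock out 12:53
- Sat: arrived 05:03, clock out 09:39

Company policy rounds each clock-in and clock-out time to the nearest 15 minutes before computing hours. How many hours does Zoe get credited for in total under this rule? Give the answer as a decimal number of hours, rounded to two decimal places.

17.00 hours

Thu: in 06:59→07:00, out 12:40→12:45; 5 h 45 min
Fri: in 06:27→06:30, out 12:53→13:00; 6 h 30 min
Sat: in 05:03→05:00, out 09:39→09:45; 4 h 45 min
Total credited: 17 h 0 min.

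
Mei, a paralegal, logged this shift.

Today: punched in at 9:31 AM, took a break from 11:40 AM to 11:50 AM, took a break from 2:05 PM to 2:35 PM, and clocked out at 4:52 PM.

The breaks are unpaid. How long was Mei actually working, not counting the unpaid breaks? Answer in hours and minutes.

6 h 41 min

Today: 9:31 AM–4:52 PM = 7 h 21 min; less 40 min break → 6 h 41 min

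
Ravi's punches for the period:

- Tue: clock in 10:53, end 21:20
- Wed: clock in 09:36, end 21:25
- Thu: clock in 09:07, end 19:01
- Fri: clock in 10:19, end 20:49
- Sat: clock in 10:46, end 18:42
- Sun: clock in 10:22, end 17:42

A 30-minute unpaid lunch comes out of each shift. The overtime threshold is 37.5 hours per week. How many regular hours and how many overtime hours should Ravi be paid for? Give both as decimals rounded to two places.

Regular 37.50 hours, overtime 17.43 hours

Tue: 10:53–21:20 = 10 h 27 min; less 30 min break → 9 h 57 min
Wed: 09:36–21:25 = 11 h 49 min; less 30 min break → 11 h 19 min
Thu: 09:07–19:01 = 9 h 54 min; less 30 min break → 9 h 24 min
Fri: 10:19–20:49 = 10 h 30 min; less 30 min break → 10 h 0 min
Sat: 10:46–18:42 = 7 h 56 min; less 30 min break → 7 h 26 min
Sun: 10:22–17:42 = 7 h 20 min; less 30 min break → 6 h 50 min
Total worked: 54 h 56 min = 54.93 h.
Threshold 37.5 h → overtime 17 h 26 min, regular 37 h 30 min.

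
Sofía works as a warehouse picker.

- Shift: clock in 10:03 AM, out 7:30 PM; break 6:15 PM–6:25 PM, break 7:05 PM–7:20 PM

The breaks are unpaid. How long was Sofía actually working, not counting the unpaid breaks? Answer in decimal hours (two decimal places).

9.03 hours

Shift: 10:03 AM–7:30 PM = 9 h 27 min; less 25 min break → 9 h 2 min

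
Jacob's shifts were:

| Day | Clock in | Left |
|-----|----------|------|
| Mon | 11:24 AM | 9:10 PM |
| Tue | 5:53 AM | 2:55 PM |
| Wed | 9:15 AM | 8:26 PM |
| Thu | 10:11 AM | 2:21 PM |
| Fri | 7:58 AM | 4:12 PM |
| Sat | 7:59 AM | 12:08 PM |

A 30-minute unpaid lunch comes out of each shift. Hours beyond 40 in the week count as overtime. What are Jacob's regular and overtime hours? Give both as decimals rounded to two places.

Mon: 11:24 AM–9:10 PM = 9 h 46 min; less 30 min break → 9 h 16 min
Tue: 5:53 AM–2:55 PM = 9 h 2 min; less 30 min break → 8 h 32 min
Wed: 9:15 AM–8:26 PM = 11 h 11 min; less 30 min break → 10 h 41 min
Thu: 10:11 AM–2:21 PM = 4 h 10 min; less 30 min break → 3 h 40 min
Fri: 7:58 AM–4:12 PM = 8 h 14 min; less 30 min break → 7 h 44 min
Sat: 7:59 AM–12:08 PM = 4 h 9 min; less 30 min break → 3 h 39 min
Total worked: 43 h 32 min = 43.53 h.
Threshold 40 h → overtime 3 h 32 min, regular 40 h 0 min.

Regular 40.00 hours, overtime 3.53 hours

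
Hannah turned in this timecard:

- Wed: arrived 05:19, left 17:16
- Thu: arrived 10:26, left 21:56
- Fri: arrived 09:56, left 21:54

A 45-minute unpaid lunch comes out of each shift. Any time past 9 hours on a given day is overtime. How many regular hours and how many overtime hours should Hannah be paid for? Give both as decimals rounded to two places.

Regular 27.00 hours, overtime 6.17 hours

Wed: 05:19–17:16 = 11 h 57 min; less 45 min break → 11 h 12 min
Thu: 10:26–21:56 = 11 h 30 min; less 45 min break → 10 h 45 min
Fri: 09:56–21:54 = 11 h 58 min; less 45 min break → 11 h 13 min
Wed reg 9 h 0 min / OT 2 h 12 min; Thu reg 9 h 0 min / OT 1 h 45 min; Fri reg 9 h 0 min / OT 2 h 13 min.
Totals: regular 27 h 0 min, overtime 6 h 10 min.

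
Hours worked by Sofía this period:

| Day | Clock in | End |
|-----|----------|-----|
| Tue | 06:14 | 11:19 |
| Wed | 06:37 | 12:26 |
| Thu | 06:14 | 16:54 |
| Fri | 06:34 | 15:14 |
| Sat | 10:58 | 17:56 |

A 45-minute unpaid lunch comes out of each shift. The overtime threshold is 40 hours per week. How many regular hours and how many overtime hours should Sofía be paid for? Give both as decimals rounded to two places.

Regular 33.45 hours, overtime 0.00 hours

Tue: 06:14–11:19 = 5 h 5 min; less 45 min break → 4 h 20 min
Wed: 06:37–12:26 = 5 h 49 min; less 45 min break → 5 h 4 min
Thu: 06:14–16:54 = 10 h 40 min; less 45 min break → 9 h 55 min
Fri: 06:34–15:14 = 8 h 40 min; less 45 min break → 7 h 55 min
Sat: 10:58–17:56 = 6 h 58 min; less 45 min break → 6 h 13 min
Total worked: 33 h 27 min = 33.45 h.
Threshold 40 h → overtime 0 h 0 min, regular 33 h 27 min.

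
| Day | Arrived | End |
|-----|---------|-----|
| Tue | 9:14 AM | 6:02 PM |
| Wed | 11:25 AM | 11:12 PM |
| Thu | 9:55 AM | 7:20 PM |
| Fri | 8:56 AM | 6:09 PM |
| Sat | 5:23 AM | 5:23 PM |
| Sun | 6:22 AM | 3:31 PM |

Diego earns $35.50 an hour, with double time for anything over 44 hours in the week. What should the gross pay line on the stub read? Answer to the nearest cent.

Tue: 9:14 AM–6:02 PM = 8 h 48 min
Wed: 11:25 AM–11:12 PM = 11 h 47 min
Thu: 9:55 AM–7:20 PM = 9 h 25 min
Fri: 8:56 AM–6:09 PM = 9 h 13 min
Sat: 5:23 AM–5:23 PM = 12 h 0 min
Sun: 6:22 AM–3:31 PM = 9 h 9 min
Total worked: 60 h 22 min = 3622 min.
Regular 44 h 0 min = 2640 min at $35.50/h; overtime 16 h 22 min = 982 min at $71.00/h.
Pay = (2640 × $35.50 + 982 × $71.00) ÷ 60 = $2724.03.

$2724.03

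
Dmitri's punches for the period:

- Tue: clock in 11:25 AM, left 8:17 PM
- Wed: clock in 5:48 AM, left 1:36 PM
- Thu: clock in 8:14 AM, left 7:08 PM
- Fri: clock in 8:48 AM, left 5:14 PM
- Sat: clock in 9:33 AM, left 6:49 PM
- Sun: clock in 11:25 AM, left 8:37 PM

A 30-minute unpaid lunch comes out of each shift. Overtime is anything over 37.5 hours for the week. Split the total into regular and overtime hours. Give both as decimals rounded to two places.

Tue: 11:25 AM–8:17 PM = 8 h 52 min; less 30 min break → 8 h 22 min
Wed: 5:48 AM–1:36 PM = 7 h 48 min; less 30 min break → 7 h 18 min
Thu: 8:14 AM–7:08 PM = 10 h 54 min; less 30 min break → 10 h 24 min
Fri: 8:48 AM–5:14 PM = 8 h 26 min; less 30 min break → 7 h 56 min
Sat: 9:33 AM–6:49 PM = 9 h 16 min; less 30 min break → 8 h 46 min
Sun: 11:25 AM–8:37 PM = 9 h 12 min; less 30 min break → 8 h 42 min
Total worked: 51 h 28 min = 51.47 h.
Threshold 37.5 h → overtime 13 h 58 min, regular 37 h 30 min.

Regular 37.50 hours, overtime 13.97 hours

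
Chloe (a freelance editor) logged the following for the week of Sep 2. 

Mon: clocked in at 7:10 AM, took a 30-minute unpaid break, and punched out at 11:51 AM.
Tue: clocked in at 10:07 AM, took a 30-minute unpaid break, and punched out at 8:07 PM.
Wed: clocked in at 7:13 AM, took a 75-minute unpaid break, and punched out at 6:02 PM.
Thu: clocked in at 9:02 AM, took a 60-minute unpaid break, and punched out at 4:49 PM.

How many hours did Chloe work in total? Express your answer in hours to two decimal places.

Mon: 7:10 AM–11:51 AM = 4 h 41 min; less 30 min break → 4 h 11 min
Tue: 10:07 AM–8:07 PM = 10 h 0 min; less 30 min break → 9 h 30 min
Wed: 7:13 AM–6:02 PM = 10 h 49 min; less 75 min break → 9 h 34 min
Thu: 9:02 AM–4:49 PM = 7 h 47 min; less 60 min break → 6 h 47 min
Total: 4 h 11 min + 9 h 30 min + 9 h 34 min + 6 h 47 min = 30 h 2 min.

30.03 hours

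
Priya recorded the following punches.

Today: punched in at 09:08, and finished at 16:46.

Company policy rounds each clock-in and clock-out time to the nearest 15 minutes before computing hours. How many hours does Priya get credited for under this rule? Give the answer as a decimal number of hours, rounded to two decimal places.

7.50 hours

Today: in 09:08→09:15, out 16:46→16:45; 7 h 30 min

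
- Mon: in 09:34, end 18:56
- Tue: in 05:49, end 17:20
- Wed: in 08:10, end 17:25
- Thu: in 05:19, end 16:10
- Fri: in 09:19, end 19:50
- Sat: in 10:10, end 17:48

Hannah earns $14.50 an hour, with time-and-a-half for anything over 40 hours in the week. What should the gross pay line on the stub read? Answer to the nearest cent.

Mon: 09:34–18:56 = 9 h 22 min
Tue: 05:49–17:20 = 11 h 31 min
Wed: 08:10–17:25 = 9 h 15 min
Thu: 05:19–16:10 = 10 h 51 min
Fri: 09:19–19:50 = 10 h 31 min
Sat: 10:10–17:48 = 7 h 38 min
Total worked: 59 h 8 min = 3548 min.
Regular 40 h 0 min = 2400 min at $14.50/h; overtime 19 h 8 min = 1148 min at $21.75/h.
Pay = (2400 × $14.50 + 1148 × $21.75) ÷ 60 = $996.15.

$996.15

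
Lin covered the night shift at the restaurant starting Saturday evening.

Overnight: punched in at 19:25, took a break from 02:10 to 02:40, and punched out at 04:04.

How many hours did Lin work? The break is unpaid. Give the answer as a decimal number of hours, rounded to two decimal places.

8.15 hours

Overnight: 19:25 → midnight = 4 h 35 min; midnight → 04:04 = 4 h 4 min; span 8 h 39 min; less 30 min break → 8 h 9 min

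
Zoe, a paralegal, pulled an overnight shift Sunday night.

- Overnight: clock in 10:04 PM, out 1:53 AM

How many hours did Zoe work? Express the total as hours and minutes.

Overnight: 10:04 PM → midnight = 1 h 56 min; midnight → 1:53 AM = 1 h 53 min; span 3 h 49 min

3 h 49 min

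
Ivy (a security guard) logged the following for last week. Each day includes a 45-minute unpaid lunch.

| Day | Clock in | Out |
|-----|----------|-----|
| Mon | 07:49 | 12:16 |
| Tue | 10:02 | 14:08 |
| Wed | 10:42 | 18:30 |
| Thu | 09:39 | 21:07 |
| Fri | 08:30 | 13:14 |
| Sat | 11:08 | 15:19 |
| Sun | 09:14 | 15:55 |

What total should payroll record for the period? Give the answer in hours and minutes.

38 h 10 min

Mon: 07:49–12:16 = 4 h 27 min; less 45 min break → 3 h 42 min
Tue: 10:02–14:08 = 4 h 6 min; less 45 min break → 3 h 21 min
Wed: 10:42–18:30 = 7 h 48 min; less 45 min break → 7 h 3 min
Thu: 09:39–21:07 = 11 h 28 min; less 45 min break → 10 h 43 min
Fri: 08:30–13:14 = 4 h 44 min; less 45 min break → 3 h 59 min
Sat: 11:08–15:19 = 4 h 11 min; less 45 min break → 3 h 26 min
Sun: 09:14–15:55 = 6 h 41 min; less 45 min break → 5 h 56 min
Total: 3 h 42 min + 3 h 21 min + 7 h 3 min + 10 h 43 min + 3 h 59 min + 3 h 26 min + 5 h 56 min = 38 h 10 min.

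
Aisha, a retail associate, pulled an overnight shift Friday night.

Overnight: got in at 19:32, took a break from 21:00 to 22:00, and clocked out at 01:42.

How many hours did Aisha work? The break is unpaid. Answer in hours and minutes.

5 h 10 min

Overnight: 19:32 → midnight = 4 h 28 min; midnight → 01:42 = 1 h 42 min; span 6 h 10 min; less 60 min break → 5 h 10 min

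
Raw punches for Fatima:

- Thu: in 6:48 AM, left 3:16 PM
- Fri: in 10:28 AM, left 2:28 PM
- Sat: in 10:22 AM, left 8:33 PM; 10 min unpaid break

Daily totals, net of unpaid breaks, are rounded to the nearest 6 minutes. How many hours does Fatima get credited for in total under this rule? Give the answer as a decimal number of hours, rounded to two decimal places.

Thu: 6:48 AM–3:16 PM = 8 h 28 min → rounds to 8 h 30 min
Fri: 10:28 AM–2:28 PM = 4 h 0 min → rounds to 4 h 0 min
Sat: 10:22 AM–8:33 PM = 10 h 11 min − 10 min = 10 h 1 min → rounds to 10 h 0 min
Total credited: 22 h 30 min.

22.50 hours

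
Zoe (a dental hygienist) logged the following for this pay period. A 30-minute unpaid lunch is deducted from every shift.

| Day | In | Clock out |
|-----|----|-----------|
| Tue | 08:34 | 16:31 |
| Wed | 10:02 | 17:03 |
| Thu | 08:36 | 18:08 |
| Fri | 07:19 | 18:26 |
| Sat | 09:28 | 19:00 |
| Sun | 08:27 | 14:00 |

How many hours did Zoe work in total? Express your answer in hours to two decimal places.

Tue: 08:34–16:31 = 7 h 57 min; less 30 min break → 7 h 27 min
Wed: 10:02–17:03 = 7 h 1 min; less 30 min break → 6 h 31 min
Thu: 08:36–18:08 = 9 h 32 min; less 30 min break → 9 h 2 min
Fri: 07:19–18:26 = 11 h 7 min; less 30 min break → 10 h 37 min
Sat: 09:28–19:00 = 9 h 32 min; less 30 min break → 9 h 2 min
Sun: 08:27–14:00 = 5 h 33 min; less 30 min break → 5 h 3 min
Total: 7 h 27 min + 6 h 31 min + 9 h 2 min + 10 h 37 min + 9 h 2 min + 5 h 3 min = 47 h 42 min.

47.70 hours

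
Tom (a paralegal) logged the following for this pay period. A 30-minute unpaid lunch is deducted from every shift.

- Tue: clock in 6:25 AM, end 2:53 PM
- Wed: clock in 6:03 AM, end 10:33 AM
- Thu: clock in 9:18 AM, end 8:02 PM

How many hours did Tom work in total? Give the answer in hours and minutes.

Tue: 6:25 AM–2:53 PM = 8 h 28 min; less 30 min break → 7 h 58 min
Wed: 6:03 AM–10:33 AM = 4 h 30 min; less 30 min break → 4 h 0 min
Thu: 9:18 AM–8:02 PM = 10 h 44 min; less 30 min break → 10 h 14 min
Total: 7 h 58 min + 4 h 0 min + 10 h 14 min = 22 h 12 min.

22 h 12 min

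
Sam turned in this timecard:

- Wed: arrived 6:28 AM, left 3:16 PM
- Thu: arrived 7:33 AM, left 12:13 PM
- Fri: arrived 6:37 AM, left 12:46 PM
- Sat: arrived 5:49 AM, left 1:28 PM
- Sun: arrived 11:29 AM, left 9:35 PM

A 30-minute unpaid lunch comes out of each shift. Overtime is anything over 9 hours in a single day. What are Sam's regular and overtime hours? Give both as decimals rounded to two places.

Regular 34.27 hours, overtime 0.60 hours

Wed: 6:28 AM–3:16 PM = 8 h 48 min; less 30 min break → 8 h 18 min
Thu: 7:33 AM–12:13 PM = 4 h 40 min; less 30 min break → 4 h 10 min
Fri: 6:37 AM–12:46 PM = 6 h 9 min; less 30 min break → 5 h 39 min
Sat: 5:49 AM–1:28 PM = 7 h 39 min; less 30 min break → 7 h 9 min
Sun: 11:29 AM–9:35 PM = 10 h 6 min; less 30 min break → 9 h 36 min
Wed reg 8 h 18 min / OT 0 h 0 min; Thu reg 4 h 10 min / OT 0 h 0 min; Fri reg 5 h 39 min / OT 0 h 0 min; Sat reg 7 h 9 min / OT 0 h 0 min; Sun reg 9 h 0 min / OT 0 h 36 min.
Totals: regular 34 h 16 min, overtime 0 h 36 min.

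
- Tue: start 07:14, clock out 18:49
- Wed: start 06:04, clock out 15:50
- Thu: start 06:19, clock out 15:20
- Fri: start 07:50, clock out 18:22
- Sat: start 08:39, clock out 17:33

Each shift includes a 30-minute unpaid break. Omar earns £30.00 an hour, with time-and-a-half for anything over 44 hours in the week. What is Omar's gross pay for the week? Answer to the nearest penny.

£1468.50

Tue: 07:14–18:49 = 11 h 35 min; less 30 min break → 11 h 5 min
Wed: 06:04–15:50 = 9 h 46 min; less 30 min break → 9 h 16 min
Thu: 06:19–15:20 = 9 h 1 min; less 30 min break → 8 h 31 min
Fri: 07:50–18:22 = 10 h 32 min; less 30 min break → 10 h 2 min
Sat: 08:39–17:33 = 8 h 54 min; less 30 min break → 8 h 24 min
Total worked: 47 h 18 min = 2838 min.
Regular 44 h 0 min = 2640 min at £30.00/h; overtime 3 h 18 min = 198 min at £45.00/h.
Pay = (2640 × £30.00 + 198 × £45.00) ÷ 60 = £1468.50.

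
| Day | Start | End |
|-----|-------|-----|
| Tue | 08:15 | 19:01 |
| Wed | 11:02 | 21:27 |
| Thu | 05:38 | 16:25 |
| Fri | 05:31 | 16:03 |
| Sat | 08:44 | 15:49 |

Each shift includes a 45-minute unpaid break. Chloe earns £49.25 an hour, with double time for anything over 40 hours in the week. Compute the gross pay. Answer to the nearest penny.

Tue: 08:15–19:01 = 10 h 46 min; less 45 min break → 10 h 1 min
Wed: 11:02–21:27 = 10 h 25 min; less 45 min break → 9 h 40 min
Thu: 05:38–16:25 = 10 h 47 min; less 45 min break → 10 h 2 min
Fri: 05:31–16:03 = 10 h 32 min; less 45 min break → 9 h 47 min
Sat: 08:44–15:49 = 7 h 5 min; less 45 min break → 6 h 20 min
Total worked: 45 h 50 min = 2750 min.
Regular 40 h 0 min = 2400 min at £49.25/h; overtime 5 h 50 min = 350 min at £98.50/h.
Pay = (2400 × £49.25 + 350 × £98.50) ÷ 60 = £2544.58.

£2544.58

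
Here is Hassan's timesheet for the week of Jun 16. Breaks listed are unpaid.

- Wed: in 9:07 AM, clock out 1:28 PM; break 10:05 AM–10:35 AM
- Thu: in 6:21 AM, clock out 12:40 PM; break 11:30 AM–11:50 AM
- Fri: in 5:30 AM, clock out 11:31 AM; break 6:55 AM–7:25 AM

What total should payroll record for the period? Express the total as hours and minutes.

15 h 21 min

Wed: 9:07 AM–1:28 PM = 4 h 21 min; less 30 min break → 3 h 51 min
Thu: 6:21 AM–12:40 PM = 6 h 19 min; less 20 min break → 5 h 59 min
Fri: 5:30 AM–11:31 AM = 6 h 1 min; less 30 min break → 5 h 31 min
Total: 3 h 51 min + 5 h 59 min + 5 h 31 min = 15 h 21 min.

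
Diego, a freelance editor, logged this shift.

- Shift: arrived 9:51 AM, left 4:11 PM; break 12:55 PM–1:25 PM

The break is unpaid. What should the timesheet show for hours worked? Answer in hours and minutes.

5 h 50 min

Shift: 9:51 AM–4:11 PM = 6 h 20 min; less 30 min break → 5 h 50 min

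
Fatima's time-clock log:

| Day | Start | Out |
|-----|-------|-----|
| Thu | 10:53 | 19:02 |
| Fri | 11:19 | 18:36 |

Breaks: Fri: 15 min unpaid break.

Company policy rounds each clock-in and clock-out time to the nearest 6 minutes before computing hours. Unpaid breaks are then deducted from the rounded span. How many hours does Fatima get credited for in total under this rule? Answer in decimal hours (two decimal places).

15.15 hours

Thu: in 10:53→10:54, out 19:02→19:00; 8 h 6 min
Fri: in 11:19→11:18, out 18:36→18:36; 7 h 18 min − 15 min = 7 h 3 min
Total credited: 15 h 9 min.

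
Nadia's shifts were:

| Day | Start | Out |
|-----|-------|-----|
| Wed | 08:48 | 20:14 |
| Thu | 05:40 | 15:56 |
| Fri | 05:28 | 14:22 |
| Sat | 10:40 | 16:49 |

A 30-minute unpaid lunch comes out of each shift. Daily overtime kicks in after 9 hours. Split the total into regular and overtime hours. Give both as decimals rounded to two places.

Regular 32.05 hours, overtime 2.70 hours

Wed: 08:48–20:14 = 11 h 26 min; less 30 min break → 10 h 56 min
Thu: 05:40–15:56 = 10 h 16 min; less 30 min break → 9 h 46 min
Fri: 05:28–14:22 = 8 h 54 min; less 30 min break → 8 h 24 min
Sat: 10:40–16:49 = 6 h 9 min; less 30 min break → 5 h 39 min
Wed reg 9 h 0 min / OT 1 h 56 min; Thu reg 9 h 0 min / OT 0 h 46 min; Fri reg 8 h 24 min / OT 0 h 0 min; Sat reg 5 h 39 min / OT 0 h 0 min.
Totals: regular 32 h 3 min, overtime 2 h 42 min.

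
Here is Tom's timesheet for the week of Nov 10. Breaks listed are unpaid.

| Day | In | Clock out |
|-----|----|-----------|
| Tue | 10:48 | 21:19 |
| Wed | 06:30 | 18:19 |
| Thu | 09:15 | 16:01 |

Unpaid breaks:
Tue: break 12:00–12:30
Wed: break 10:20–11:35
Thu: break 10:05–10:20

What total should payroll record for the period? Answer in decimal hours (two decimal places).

Tue: 10:48–21:19 = 10 h 31 min; less 30 min break → 10 h 1 min
Wed: 06:30–18:19 = 11 h 49 min; less 75 min break → 10 h 34 min
Thu: 09:15–16:01 = 6 h 46 min; less 15 min break → 6 h 31 min
Total: 10 h 1 min + 10 h 34 min + 6 h 31 min = 27 h 6 min.

27.10 hours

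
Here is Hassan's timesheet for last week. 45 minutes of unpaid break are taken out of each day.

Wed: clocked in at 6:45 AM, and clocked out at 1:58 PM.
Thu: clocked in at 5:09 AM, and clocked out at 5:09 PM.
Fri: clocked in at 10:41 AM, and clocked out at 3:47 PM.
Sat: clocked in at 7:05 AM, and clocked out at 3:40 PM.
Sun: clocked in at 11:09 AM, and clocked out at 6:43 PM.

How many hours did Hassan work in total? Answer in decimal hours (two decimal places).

36.72 hours

Wed: 6:45 AM–1:58 PM = 7 h 13 min; less 45 min break → 6 h 28 min
Thu: 5:09 AM–5:09 PM = 12 h 0 min; less 45 min break → 11 h 15 min
Fri: 10:41 AM–3:47 PM = 5 h 6 min; less 45 min break → 4 h 21 min
Sat: 7:05 AM–3:40 PM = 8 h 35 min; less 45 min break → 7 h 50 min
Sun: 11:09 AM–6:43 PM = 7 h 34 min; less 45 min break → 6 h 49 min
Total: 6 h 28 min + 11 h 15 min + 4 h 21 min + 7 h 50 min + 6 h 49 min = 36 h 43 min.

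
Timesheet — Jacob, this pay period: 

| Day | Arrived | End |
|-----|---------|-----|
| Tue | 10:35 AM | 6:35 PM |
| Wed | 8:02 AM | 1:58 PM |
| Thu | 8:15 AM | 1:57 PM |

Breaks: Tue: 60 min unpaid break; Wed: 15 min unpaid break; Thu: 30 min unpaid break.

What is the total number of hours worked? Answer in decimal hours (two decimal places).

Tue: 10:35 AM–6:35 PM = 8 h 0 min; less 60 min break → 7 h 0 min
Wed: 8:02 AM–1:58 PM = 5 h 56 min; less 15 min break → 5 h 41 min
Thu: 8:15 AM–1:57 PM = 5 h 42 min; less 30 min break → 5 h 12 min
Total: 7 h 0 min + 5 h 41 min + 5 h 12 min = 17 h 53 min.

17.88 hours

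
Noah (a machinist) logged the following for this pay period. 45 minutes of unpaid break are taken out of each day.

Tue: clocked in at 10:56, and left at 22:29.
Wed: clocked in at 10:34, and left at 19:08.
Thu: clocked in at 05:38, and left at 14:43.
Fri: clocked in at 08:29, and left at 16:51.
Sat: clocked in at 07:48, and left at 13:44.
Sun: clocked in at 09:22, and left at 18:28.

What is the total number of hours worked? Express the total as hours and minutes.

Tue: 10:56–22:29 = 11 h 33 min; less 45 min break → 10 h 48 min
Wed: 10:34–19:08 = 8 h 34 min; less 45 min break → 7 h 49 min
Thu: 05:38–14:43 = 9 h 5 min; less 45 min break → 8 h 20 min
Fri: 08:29–16:51 = 8 h 22 min; less 45 min break → 7 h 37 min
Sat: 07:48–13:44 = 5 h 56 min; less 45 min break → 5 h 11 min
Sun: 09:22–18:28 = 9 h 6 min; less 45 min break → 8 h 21 min
Total: 10 h 48 min + 7 h 49 min + 8 h 20 min + 7 h 37 min + 5 h 11 min + 8 h 21 min = 48 h 6 min.

48 h 6 min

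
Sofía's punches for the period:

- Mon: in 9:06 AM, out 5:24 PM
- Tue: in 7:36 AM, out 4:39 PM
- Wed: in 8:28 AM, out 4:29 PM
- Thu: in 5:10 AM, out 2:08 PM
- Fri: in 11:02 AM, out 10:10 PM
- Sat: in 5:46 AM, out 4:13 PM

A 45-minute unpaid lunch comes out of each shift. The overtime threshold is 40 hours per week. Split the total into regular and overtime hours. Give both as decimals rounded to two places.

Regular 40.00 hours, overtime 11.42 hours

Mon: 9:06 AM–5:24 PM = 8 h 18 min; less 45 min break → 7 h 33 min
Tue: 7:36 AM–4:39 PM = 9 h 3 min; less 45 min break → 8 h 18 min
Wed: 8:28 AM–4:29 PM = 8 h 1 min; less 45 min break → 7 h 16 min
Thu: 5:10 AM–2:08 PM = 8 h 58 min; less 45 min break → 8 h 13 min
Fri: 11:02 AM–10:10 PM = 11 h 8 min; less 45 min break → 10 h 23 min
Sat: 5:46 AM–4:13 PM = 10 h 27 min; less 45 min break → 9 h 42 min
Total worked: 51 h 25 min = 51.42 h.
Threshold 40 h → overtime 11 h 25 min, regular 40 h 0 min.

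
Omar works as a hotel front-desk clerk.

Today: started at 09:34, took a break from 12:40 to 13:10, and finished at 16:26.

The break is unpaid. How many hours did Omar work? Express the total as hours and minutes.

Today: 09:34–16:26 = 6 h 52 min; less 30 min break → 6 h 22 min

6 h 22 min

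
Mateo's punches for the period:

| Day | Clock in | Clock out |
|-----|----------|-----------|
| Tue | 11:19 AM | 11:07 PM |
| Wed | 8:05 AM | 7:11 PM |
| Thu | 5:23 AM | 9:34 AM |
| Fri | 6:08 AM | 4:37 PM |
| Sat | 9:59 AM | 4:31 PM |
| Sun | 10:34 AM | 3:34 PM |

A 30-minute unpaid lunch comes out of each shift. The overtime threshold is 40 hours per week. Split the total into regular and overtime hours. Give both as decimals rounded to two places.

Tue: 11:19 AM–11:07 PM = 11 h 48 min; less 30 min break → 11 h 18 min
Wed: 8:05 AM–7:11 PM = 11 h 6 min; less 30 min break → 10 h 36 min
Thu: 5:23 AM–9:34 AM = 4 h 11 min; less 30 min break → 3 h 41 min
Fri: 6:08 AM–4:37 PM = 10 h 29 min; less 30 min break → 9 h 59 min
Sat: 9:59 AM–4:31 PM = 6 h 32 min; less 30 min break → 6 h 2 min
Sun: 10:34 AM–3:34 PM = 5 h 0 min; less 30 min break → 4 h 30 min
Total worked: 46 h 6 min = 46.10 h.
Threshold 40 h → overtime 6 h 6 min, regular 40 h 0 min.

Regular 40.00 hours, overtime 6.10 hours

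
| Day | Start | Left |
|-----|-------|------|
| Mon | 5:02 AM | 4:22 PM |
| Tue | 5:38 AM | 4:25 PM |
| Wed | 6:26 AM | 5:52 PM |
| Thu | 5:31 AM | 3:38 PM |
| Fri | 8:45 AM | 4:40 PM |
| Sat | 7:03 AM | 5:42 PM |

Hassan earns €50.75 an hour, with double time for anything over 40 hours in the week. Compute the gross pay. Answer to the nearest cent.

€4286.68

Mon: 5:02 AM–4:22 PM = 11 h 20 min
Tue: 5:38 AM–4:25 PM = 10 h 47 min
Wed: 6:26 AM–5:52 PM = 11 h 26 min
Thu: 5:31 AM–3:38 PM = 10 h 7 min
Fri: 8:45 AM–4:40 PM = 7 h 55 min
Sat: 7:03 AM–5:42 PM = 10 h 39 min
Total worked: 62 h 14 min = 3734 min.
Regular 40 h 0 min = 2400 min at €50.75/h; overtime 22 h 14 min = 1334 min at €101.50/h.
Pay = (2400 × €50.75 + 1334 × €101.50) ÷ 60 = €4286.68.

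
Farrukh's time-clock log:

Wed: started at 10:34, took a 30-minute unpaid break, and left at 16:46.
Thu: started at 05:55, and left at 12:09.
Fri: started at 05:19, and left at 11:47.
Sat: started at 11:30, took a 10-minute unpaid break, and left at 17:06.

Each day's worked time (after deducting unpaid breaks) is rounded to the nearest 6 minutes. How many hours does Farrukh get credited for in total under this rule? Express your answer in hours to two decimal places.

23.80 hours

Wed: 10:34–16:46 = 6 h 12 min − 30 min = 5 h 42 min → rounds to 5 h 42 min
Thu: 05:55–12:09 = 6 h 14 min → rounds to 6 h 12 min
Fri: 05:19–11:47 = 6 h 28 min → rounds to 6 h 30 min
Sat: 11:30–17:06 = 5 h 36 min − 10 min = 5 h 26 min → rounds to 5 h 24 min
Total credited: 23 h 48 min.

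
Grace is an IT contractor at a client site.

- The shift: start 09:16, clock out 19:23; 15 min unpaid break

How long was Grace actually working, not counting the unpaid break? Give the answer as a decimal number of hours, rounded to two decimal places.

The shift: 09:16–19:23 = 10 h 7 min; less 15 min break → 9 h 52 min

9.87 hours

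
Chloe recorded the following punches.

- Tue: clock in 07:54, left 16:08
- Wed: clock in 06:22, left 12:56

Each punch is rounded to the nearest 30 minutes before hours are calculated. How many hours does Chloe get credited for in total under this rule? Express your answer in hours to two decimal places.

14.50 hours

Tue: in 07:54→08:00, out 16:08→16:00; 8 h 0 min
Wed: in 06:22→06:30, out 12:56→13:00; 6 h 30 min
Total credited: 14 h 30 min.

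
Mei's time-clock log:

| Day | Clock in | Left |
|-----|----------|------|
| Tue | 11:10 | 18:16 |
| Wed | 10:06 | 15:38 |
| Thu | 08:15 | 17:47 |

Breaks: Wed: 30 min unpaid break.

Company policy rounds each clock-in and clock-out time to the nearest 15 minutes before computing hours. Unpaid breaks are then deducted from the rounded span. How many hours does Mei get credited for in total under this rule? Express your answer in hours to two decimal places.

21.75 hours

Tue: in 11:10→11:15, out 18:16→18:15; 7 h 0 min
Wed: in 10:06→10:00, out 15:38→15:45; 5 h 45 min − 30 min = 5 h 15 min
Thu: in 08:15→08:15, out 17:47→17:45; 9 h 30 min
Total credited: 21 h 45 min.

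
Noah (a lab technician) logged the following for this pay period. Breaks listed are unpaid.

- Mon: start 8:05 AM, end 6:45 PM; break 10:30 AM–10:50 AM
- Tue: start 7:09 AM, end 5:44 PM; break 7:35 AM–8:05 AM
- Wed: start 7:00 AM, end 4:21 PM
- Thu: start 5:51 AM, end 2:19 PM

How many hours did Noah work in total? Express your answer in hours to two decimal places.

38.23 hours

Mon: 8:05 AM–6:45 PM = 10 h 40 min; less 20 min break → 10 h 20 min
Tue: 7:09 AM–5:44 PM = 10 h 35 min; less 30 min break → 10 h 5 min
Wed: 7:00 AM–4:21 PM = 9 h 21 min
Thu: 5:51 AM–2:19 PM = 8 h 28 min
Total: 10 h 20 min + 10 h 5 min + 9 h 21 min + 8 h 28 min = 38 h 14 min.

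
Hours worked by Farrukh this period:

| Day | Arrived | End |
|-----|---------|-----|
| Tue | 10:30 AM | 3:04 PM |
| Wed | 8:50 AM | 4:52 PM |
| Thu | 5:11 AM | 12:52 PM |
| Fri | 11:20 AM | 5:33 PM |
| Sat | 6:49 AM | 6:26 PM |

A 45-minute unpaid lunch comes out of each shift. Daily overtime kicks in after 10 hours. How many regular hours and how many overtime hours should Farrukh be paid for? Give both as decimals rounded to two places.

Tue: 10:30 AM–3:04 PM = 4 h 34 min; less 45 min break → 3 h 49 min
Wed: 8:50 AM–4:52 PM = 8 h 2 min; less 45 min break → 7 h 17 min
Thu: 5:11 AM–12:52 PM = 7 h 41 min; less 45 min break → 6 h 56 min
Fri: 11:20 AM–5:33 PM = 6 h 13 min; less 45 min break → 5 h 28 min
Sat: 6:49 AM–6:26 PM = 11 h 37 min; less 45 min break → 10 h 52 min
Tue reg 3 h 49 min / OT 0 h 0 min; Wed reg 7 h 17 min / OT 0 h 0 min; Thu reg 6 h 56 min / OT 0 h 0 min; Fri reg 5 h 28 min / OT 0 h 0 min; Sat reg 10 h 0 min / OT 0 h 52 min.
Totals: regular 33 h 30 min, overtime 0 h 52 min.

Regular 33.50 hours, overtime 0.87 hours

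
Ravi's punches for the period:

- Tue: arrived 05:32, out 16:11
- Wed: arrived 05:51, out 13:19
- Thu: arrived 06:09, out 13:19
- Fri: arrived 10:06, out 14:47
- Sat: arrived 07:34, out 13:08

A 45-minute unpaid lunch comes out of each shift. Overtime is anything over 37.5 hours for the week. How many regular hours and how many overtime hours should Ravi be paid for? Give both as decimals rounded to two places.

Regular 31.78 hours, overtime 0.00 hours

Tue: 05:32–16:11 = 10 h 39 min; less 45 min break → 9 h 54 min
Wed: 05:51–13:19 = 7 h 28 min; less 45 min break → 6 h 43 min
Thu: 06:09–13:19 = 7 h 10 min; less 45 min break → 6 h 25 min
Fri: 10:06–14:47 = 4 h 41 min; less 45 min break → 3 h 56 min
Sat: 07:34–13:08 = 5 h 34 min; less 45 min break → 4 h 49 min
Total worked: 31 h 47 min = 31.78 h.
Threshold 37.5 h → overtime 0 h 0 min, regular 31 h 47 min.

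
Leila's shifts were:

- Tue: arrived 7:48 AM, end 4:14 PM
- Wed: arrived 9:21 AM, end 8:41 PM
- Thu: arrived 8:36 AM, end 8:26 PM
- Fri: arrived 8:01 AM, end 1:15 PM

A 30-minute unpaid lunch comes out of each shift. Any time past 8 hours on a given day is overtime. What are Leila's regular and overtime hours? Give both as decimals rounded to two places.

Tue: 7:48 AM–4:14 PM = 8 h 26 min; less 30 min break → 7 h 56 min
Wed: 9:21 AM–8:41 PM = 11 h 20 min; less 30 min break → 10 h 50 min
Thu: 8:36 AM–8:26 PM = 11 h 50 min; less 30 min break → 11 h 20 min
Fri: 8:01 AM–1:15 PM = 5 h 14 min; less 30 min break → 4 h 44 min
Tue reg 7 h 56 min / OT 0 h 0 min; Wed reg 8 h 0 min / OT 2 h 50 min; Thu reg 8 h 0 min / OT 3 h 20 min; Fri reg 4 h 44 min / OT 0 h 0 min.
Totals: regular 28 h 40 min, overtime 6 h 10 min.

Regular 28.67 hours, overtime 6.17 hours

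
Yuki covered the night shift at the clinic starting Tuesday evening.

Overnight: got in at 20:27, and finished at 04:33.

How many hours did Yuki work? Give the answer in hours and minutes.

Overnight: 20:27 → midnight = 3 h 33 min; midnight → 04:33 = 4 h 33 min; span 8 h 6 min

8 h 6 min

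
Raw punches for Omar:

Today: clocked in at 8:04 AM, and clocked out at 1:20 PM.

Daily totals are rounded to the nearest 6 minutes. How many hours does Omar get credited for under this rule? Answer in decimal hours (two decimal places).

Today: 8:04 AM–1:20 PM = 5 h 16 min → rounds to 5 h 18 min

5.30 hours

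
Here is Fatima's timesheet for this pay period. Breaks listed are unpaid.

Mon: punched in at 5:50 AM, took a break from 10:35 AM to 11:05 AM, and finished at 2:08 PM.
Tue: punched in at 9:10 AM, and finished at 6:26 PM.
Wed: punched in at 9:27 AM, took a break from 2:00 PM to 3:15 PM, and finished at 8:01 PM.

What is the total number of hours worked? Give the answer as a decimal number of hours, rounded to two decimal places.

Mon: 5:50 AM–2:08 PM = 8 h 18 min; less 30 min break → 7 h 48 min
Tue: 9:10 AM–6:26 PM = 9 h 16 min
Wed: 9:27 AM–8:01 PM = 10 h 34 min; less 75 min break → 9 h 19 min
Total: 7 h 48 min + 9 h 16 min + 9 h 19 min = 26 h 23 min.

26.38 hours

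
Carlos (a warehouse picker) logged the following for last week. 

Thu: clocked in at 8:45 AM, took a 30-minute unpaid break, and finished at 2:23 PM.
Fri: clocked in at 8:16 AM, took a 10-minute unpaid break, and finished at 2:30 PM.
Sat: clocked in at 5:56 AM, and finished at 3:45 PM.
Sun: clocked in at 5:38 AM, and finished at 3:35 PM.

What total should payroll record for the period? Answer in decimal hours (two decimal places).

30.97 hours

Thu: 8:45 AM–2:23 PM = 5 h 38 min; less 30 min break → 5 h 8 min
Fri: 8:16 AM–2:30 PM = 6 h 14 min; less 10 min break → 6 h 4 min
Sat: 5:56 AM–3:45 PM = 9 h 49 min
Sun: 5:38 AM–3:35 PM = 9 h 57 min
Total: 5 h 8 min + 6 h 4 min + 9 h 49 min + 9 h 57 min = 30 h 58 min.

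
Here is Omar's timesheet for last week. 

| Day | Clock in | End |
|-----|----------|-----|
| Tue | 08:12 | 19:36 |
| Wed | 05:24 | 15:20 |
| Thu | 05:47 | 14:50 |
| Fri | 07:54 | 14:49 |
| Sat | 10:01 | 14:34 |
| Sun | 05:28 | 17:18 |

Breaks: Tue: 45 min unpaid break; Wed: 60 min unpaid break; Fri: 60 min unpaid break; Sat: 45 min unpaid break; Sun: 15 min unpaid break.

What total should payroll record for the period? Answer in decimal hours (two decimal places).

Tue: 08:12–19:36 = 11 h 24 min; less 45 min break → 10 h 39 min
Wed: 05:24–15:20 = 9 h 56 min; less 60 min break → 8 h 56 min
Thu: 05:47–14:50 = 9 h 3 min
Fri: 07:54–14:49 = 6 h 55 min; less 60 min break → 5 h 55 min
Sat: 10:01–14:34 = 4 h 33 min; less 45 min break → 3 h 48 min
Sun: 05:28–17:18 = 11 h 50 min; less 15 min break → 11 h 35 min
Total: 10 h 39 min + 8 h 56 min + 9 h 3 min + 5 h 55 min + 3 h 48 min + 11 h 35 min = 49 h 56 min.

49.93 hours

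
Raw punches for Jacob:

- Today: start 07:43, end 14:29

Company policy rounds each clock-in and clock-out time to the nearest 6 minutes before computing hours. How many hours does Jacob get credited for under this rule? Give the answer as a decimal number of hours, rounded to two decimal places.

6.80 hours

Today: in 07:43→07:42, out 14:29→14:30; 6 h 48 min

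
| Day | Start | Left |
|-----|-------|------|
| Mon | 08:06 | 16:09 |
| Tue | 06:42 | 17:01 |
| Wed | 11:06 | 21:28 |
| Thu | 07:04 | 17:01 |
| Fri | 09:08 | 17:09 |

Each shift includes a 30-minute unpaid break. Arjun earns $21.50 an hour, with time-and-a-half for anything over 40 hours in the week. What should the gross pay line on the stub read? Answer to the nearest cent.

Mon: 08:06–16:09 = 8 h 3 min; less 30 min break → 7 h 33 min
Tue: 06:42–17:01 = 10 h 19 min; less 30 min break → 9 h 49 min
Wed: 11:06–21:28 = 10 h 22 min; less 30 min break → 9 h 52 min
Thu: 07:04–17:01 = 9 h 57 min; less 30 min break → 9 h 27 min
Fri: 09:08–17:09 = 8 h 1 min; less 30 min break → 7 h 31 min
Total worked: 44 h 12 min = 2652 min.
Regular 40 h 0 min = 2400 min at $21.50/h; overtime 4 h 12 min = 252 min at $32.25/h.
Pay = (2400 × $21.50 + 252 × $32.25) ÷ 60 = $995.45.

$995.45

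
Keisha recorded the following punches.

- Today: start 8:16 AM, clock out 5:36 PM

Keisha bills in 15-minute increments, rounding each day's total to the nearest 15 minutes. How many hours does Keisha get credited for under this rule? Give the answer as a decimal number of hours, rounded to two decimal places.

Today: 8:16 AM–5:36 PM = 9 h 20 min → rounds to 9 h 15 min

9.25 hours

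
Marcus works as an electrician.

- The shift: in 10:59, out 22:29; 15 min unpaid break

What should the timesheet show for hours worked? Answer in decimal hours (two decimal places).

The shift: 10:59–22:29 = 11 h 30 min; less 15 min break → 11 h 15 min

11.25 hours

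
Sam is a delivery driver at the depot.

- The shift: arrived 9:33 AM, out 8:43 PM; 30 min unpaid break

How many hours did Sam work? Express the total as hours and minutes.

The shift: 9:33 AM–8:43 PM = 11 h 10 min; less 30 min break → 10 h 40 min

10 h 40 min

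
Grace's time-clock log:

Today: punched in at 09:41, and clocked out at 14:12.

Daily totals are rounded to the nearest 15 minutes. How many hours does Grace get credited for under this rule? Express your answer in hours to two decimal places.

4.50 hours

Today: 09:41–14:12 = 4 h 31 min → rounds to 4 h 30 min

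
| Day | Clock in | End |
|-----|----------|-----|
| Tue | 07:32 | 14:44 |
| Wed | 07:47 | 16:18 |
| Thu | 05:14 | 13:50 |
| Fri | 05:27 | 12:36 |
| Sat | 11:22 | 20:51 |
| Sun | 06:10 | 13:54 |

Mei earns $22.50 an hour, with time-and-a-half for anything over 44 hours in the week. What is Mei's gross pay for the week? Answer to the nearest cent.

Tue: 07:32–14:44 = 7 h 12 min
Wed: 07:47–16:18 = 8 h 31 min
Thu: 05:14–13:50 = 8 h 36 min
Fri: 05:27–12:36 = 7 h 9 min
Sat: 11:22–20:51 = 9 h 29 min
Sun: 06:10–13:54 = 7 h 44 min
Total worked: 48 h 41 min = 2921 min.
Regular 44 h 0 min = 2640 min at $22.50/h; overtime 4 h 41 min = 281 min at $33.75/h.
Pay = (2640 × $22.50 + 281 × $33.75) ÷ 60 = $1148.06.

$1148.06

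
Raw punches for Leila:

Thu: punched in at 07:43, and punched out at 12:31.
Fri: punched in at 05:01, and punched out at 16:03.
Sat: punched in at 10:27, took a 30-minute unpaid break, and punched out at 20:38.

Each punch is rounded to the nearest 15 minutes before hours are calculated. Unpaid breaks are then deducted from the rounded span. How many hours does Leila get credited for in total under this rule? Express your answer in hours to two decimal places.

Thu: in 07:43→07:45, out 12:31→12:30; 4 h 45 min
Fri: in 05:01→05:00, out 16:03→16:00; 11 h 0 min
Sat: in 10:27→10:30, out 20:38→20:45; 10 h 15 min − 30 min = 9 h 45 min
Total credited: 25 h 30 min.

25.50 hours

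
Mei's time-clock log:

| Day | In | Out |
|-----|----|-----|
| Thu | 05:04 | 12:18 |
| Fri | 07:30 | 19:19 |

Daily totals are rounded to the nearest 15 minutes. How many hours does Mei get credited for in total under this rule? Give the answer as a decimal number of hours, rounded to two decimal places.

Thu: 05:04–12:18 = 7 h 14 min → rounds to 7 h 15 min
Fri: 07:30–19:19 = 11 h 49 min → rounds to 11 h 45 min
Total credited: 19 h 0 min.

19.00 hours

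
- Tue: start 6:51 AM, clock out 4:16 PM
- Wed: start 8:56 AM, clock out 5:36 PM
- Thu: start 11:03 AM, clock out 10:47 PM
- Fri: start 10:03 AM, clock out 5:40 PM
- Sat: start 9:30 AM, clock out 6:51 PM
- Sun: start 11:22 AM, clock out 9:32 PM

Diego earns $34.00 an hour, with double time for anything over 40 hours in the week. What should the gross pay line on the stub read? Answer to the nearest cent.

$2512.60

Tue: 6:51 AM–4:16 PM = 9 h 25 min
Wed: 8:56 AM–5:36 PM = 8 h 40 min
Thu: 11:03 AM–10:47 PM = 11 h 44 min
Fri: 10:03 AM–5:40 PM = 7 h 37 min
Sat: 9:30 AM–6:51 PM = 9 h 21 min
Sun: 11:22 AM–9:32 PM = 10 h 10 min
Total worked: 56 h 57 min = 3417 min.
Regular 40 h 0 min = 2400 min at $34.00/h; overtime 16 h 57 min = 1017 min at $68.00/h.
Pay = (2400 × $34.00 + 1017 × $68.00) ÷ 60 = $2512.60.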